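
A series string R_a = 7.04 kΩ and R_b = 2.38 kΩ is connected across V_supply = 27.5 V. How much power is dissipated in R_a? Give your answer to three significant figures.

P ≈ 60.0 mW

The common current is I = 27.5/9.420 = 2.919 mA.
P = I²R = 8.522 × 7.04 = 60.00 mW.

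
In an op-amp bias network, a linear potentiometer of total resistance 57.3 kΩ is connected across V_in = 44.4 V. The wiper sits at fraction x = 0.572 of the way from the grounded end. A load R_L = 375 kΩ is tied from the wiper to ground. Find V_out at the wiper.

V_out ≈ 24.5 V

Lower segment x·R_p = 32.78 kΩ; upper segment (1−x)·R_p = 24.52 kΩ.
R_L loads the lower segment: effective lower R = 30.14 kΩ.
Then V_out = V_in · 30.14/(24.52 + 30.14) = 24.48 V.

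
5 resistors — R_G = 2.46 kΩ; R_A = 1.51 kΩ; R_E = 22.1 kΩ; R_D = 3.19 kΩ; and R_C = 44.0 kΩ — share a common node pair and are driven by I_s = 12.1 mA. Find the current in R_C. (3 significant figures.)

I ≈ 0.190 mA

Total conductance ΣG = 1/2.46 + 1/1.51 + 1/22.1 + 1/3.19 + 1/44.0 = 1.450 (units of 1/kΩ).
By the current-divider rule, I = I_s · G_k/ΣG = 12.1 × 0.01567 = 0.1896 mA.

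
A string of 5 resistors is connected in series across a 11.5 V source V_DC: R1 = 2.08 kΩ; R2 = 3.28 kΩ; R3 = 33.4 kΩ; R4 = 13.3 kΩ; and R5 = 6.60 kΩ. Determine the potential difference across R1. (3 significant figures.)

Total series resistance ΣR = 2.08 + 3.28 + 33.4 + 13.3 + 6.60 = 58.66 kΩ.
By the voltage-divider rule, V = 11.5 × 2.080/58.66 = 0.4078 V.

V ≈ 0.408 V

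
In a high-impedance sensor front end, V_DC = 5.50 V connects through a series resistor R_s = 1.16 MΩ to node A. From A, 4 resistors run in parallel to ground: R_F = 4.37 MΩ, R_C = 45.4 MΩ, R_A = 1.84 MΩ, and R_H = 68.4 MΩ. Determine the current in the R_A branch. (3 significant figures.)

I ≈ 1.54 µA

Equivalent of the parallel group: R_p = 1.236 MΩ.
V_A by voltage divider: V_A = 5.50 × 1.236/(1.16 + 1.236) = 2.837 V.
I(R_A) = V_A / R_A = 2.837/1.84 = 1.542 µA.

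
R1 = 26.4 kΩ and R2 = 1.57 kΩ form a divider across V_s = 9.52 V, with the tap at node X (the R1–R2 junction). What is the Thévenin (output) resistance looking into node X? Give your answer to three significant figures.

Looking into X with the source shorted: R_th = R1·R2/(R1+R2) = 26.40 × 1.57/27.97 = 1.482 kΩ.

R_th ≈ 1.48 kΩ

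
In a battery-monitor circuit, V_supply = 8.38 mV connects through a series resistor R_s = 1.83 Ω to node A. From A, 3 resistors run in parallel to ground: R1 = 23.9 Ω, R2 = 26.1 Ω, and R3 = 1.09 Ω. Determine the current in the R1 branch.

Parallel bank: R_p = 1/(1/23.9 + 1/26.1 + 1/1.09) = 1.002 Ω.
V_A = 8.38 × 1.002/2.832 = 2.966 mV.
I(R1) = V_A / R1 = 2.966/23.9 = 0.1241 mA.

I ≈ 0.124 mA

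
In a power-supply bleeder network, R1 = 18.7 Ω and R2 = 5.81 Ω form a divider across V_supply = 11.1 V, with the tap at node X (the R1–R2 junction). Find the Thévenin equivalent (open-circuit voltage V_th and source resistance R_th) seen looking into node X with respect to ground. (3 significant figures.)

With X open, the divider is unloaded: V_th = 11.1 × 5.81/24.51 = 2.631 V.
Looking into X with the source shorted: R_th = R1·R2/(R1+R2) = 18.70 × 5.81/24.51 = 4.433 Ω.

V_th ≈ 2.63 V, R_th ≈ 4.43 Ω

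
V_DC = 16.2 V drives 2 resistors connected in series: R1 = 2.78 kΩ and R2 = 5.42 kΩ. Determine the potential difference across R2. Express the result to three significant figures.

ΣR = 2.78 + 5.42 = 8.200 kΩ.
Voltage divider: V = V_DC · (5.420 / 8.200) = 16.2 × 0.6610 = 10.71 V.

V ≈ 10.7 V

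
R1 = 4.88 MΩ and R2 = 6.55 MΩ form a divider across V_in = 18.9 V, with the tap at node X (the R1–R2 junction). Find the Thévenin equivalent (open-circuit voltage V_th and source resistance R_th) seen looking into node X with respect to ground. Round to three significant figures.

With X open, the divider is unloaded: V_th = 18.9 × 6.55/11.43 = 10.83 V.
Looking into X with the source shorted: R_th = R1·R2/(R1+R2) = 4.880 × 6.55/11.43 = 2.797 MΩ.

V_th ≈ 10.8 V, R_th ≈ 2.80 MΩ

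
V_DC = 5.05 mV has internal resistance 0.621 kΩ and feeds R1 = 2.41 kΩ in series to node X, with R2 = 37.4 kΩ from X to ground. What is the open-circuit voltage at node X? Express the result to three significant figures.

R1' = 0.621 + 2.41 = 3.031 kΩ (source resistance + R1).
Open-circuit (no load on X): V_th = V_DC · R2/(R1' + R2) = 5.05 × 37.4/(3.031 + 37.4) = 4.671 mV.

V_th ≈ 4.67 mV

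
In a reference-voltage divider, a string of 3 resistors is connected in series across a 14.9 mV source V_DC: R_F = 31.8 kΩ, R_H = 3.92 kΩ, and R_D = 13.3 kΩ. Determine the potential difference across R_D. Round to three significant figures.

V ≈ 4.04 mV

ΣR = 31.8 + 3.92 + 13.3 = 49.02 kΩ.
By the voltage-divider rule, V = 14.9 × 13.30/49.02 = 4.043 mV.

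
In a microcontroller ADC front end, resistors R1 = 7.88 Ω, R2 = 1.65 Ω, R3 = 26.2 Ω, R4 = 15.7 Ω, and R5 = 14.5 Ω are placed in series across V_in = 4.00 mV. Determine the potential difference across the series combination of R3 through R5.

V ≈ 3.42 mV

Total series resistance ΣR = 7.88 + 1.65 + 26.2 + 15.7 + 14.5 = 65.93 Ω.
R_{R3..R5} = 26.2 + 15.7 + 14.5 = 56.40 Ω.
V = V_in · R/ΣR = 4.00 × 0.8555 = 3.422 mV.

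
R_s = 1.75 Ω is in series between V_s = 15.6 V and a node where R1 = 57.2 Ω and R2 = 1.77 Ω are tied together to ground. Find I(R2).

I ≈ 4.36 A

Equivalent of the parallel group: R_p = 1.717 Ω.
V_A = 15.6 × 1.717/3.467 = 7.725 V.
I(R2) = V_A / R2 = 7.725/1.77 = 4.365 A.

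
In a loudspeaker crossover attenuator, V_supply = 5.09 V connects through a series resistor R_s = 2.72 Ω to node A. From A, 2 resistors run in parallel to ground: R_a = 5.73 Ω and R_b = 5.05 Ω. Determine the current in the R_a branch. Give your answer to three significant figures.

I ≈ 0.441 A

Combine the parallel branches: R_p = (1/5.73 + 1/5.05)⁻¹ = 2.684 Ω.
Node voltage V_A = V_supply · R_p/(R_s + R_p) = 5.09 × 0.4967 = 2.528 V.
I(R_a) = V_A / R_a = 2.528/5.73 = 0.4412 A.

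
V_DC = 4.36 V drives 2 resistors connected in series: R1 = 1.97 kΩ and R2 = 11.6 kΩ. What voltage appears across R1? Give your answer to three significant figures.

Series total: ΣR = 1.97 + 11.6 = 13.57 kΩ.
By the voltage-divider rule, V = 4.36 × 1.970/13.57 = 0.6330 V.

V ≈ 0.633 V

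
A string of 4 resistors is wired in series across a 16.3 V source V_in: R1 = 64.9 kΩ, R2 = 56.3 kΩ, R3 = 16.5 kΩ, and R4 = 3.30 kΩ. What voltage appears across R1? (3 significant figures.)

Series total: ΣR = 64.9 + 56.3 + 16.5 + 3.30 = 141.0 kΩ.
Voltage divider: V = V_in · (64.90 / 141.0) = 16.3 × 0.4603 = 7.503 V.

V ≈ 7.50 V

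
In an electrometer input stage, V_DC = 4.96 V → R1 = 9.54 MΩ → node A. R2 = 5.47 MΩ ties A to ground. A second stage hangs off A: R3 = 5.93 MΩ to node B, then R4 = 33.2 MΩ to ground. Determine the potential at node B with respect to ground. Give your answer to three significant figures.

V_B ≈ 1.41 V

Looking into the second stage from A: R3 + R4 = 39.13 MΩ appears in parallel with R2.
Effective lower resistance at A: R2 ‖ 39.13 = 4.799 MΩ.
So V_A = 4.96 × 0.3347 = 1.660 V.
Then the unloaded second divider: V_B = V_A × R4/(R3+R4) = 1.660 × 0.8485 = 1.408 V.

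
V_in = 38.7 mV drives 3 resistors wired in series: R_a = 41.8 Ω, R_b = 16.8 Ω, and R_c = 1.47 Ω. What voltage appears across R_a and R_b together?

V ≈ 37.8 mV

Total series resistance ΣR = 41.8 + 16.8 + 1.47 = 60.07 Ω.
R_{R_a..R_b} = 41.8 + 16.8 = 58.60 Ω.
By the voltage-divider rule, V = 38.7 × 58.60/60.07 = 37.75 mV.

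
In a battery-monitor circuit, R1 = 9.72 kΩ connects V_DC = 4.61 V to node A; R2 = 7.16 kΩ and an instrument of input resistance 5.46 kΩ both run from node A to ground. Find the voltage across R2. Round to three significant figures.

V_out ≈ 1.11 V

R2 ‖ R_L = (7.16 × 5.46)/(7.16 + 5.46) = 3.098 kΩ.
Now apply the divider: V_out = 4.61 × 0.2417 = 1.114 V.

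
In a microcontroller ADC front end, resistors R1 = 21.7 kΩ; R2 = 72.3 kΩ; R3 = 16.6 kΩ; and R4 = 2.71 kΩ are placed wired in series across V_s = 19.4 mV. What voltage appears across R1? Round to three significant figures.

Series total: ΣR = 21.7 + 72.3 + 16.6 + 2.71 = 113.3 kΩ.
Voltage divider: V = V_s · (21.70 / 113.3) = 19.4 × 0.1915 = 3.715 mV.

V ≈ 3.72 mV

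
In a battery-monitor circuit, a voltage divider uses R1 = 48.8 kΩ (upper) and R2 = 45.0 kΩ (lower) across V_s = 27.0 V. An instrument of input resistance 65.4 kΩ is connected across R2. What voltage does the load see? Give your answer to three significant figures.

V_out ≈ 9.54 V

The load sits in parallel with R2, giving an effective lower resistance R2' = R2·R_L/(R2+R_L) = 26.66 kΩ.
Then V_out = V_s · R2'/(R1 + R2') = 27.0 × 26.66/75.46 = 9.539 V.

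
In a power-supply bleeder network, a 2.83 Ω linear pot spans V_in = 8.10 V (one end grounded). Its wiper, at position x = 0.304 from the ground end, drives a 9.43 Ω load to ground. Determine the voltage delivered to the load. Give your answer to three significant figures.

Lower segment x·R_p = 0.8603 Ω; upper segment (1−x)·R_p = 1.970 Ω.
Lower segment in parallel with the load: 0.8603 ‖ 9.43 = 0.7884 Ω.
Loaded-divider output: V_out = 8.10 × 0.2858 = 2.315 V.

V_out ≈ 2.32 V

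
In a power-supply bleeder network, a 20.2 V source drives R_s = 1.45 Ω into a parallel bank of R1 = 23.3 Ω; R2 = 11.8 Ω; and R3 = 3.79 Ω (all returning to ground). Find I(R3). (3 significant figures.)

Parallel bank: R_p = 1/(1/23.3 + 1/11.8 + 1/3.79) = 2.554 Ω.
Node voltage V_A = V_CC · R_p/(R_s + R_p) = 20.2 × 0.6379 = 12.89 V.
Branch current I = V_A/R3 = 12.89/3.79 = 3.400 A.

I ≈ 3.40 A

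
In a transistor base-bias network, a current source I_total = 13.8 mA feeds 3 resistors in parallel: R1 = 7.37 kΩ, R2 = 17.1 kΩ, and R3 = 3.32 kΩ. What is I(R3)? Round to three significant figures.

I ≈ 8.39 mA

Total conductance ΣG = 1/7.37 + 1/17.1 + 1/3.32 = 0.4954 (units of 1/kΩ).
Current divider: I(R3) = I_total · G_k/ΣG = 13.8 × (0.3012/0.4954) = 13.8 × 0.6080 = 8.391 mA.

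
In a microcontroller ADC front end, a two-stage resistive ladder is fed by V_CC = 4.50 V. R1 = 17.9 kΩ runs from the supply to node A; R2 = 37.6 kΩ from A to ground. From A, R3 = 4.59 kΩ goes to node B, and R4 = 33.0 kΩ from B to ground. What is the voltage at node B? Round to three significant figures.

Looking into the second stage from A: R3 + R4 = 37.59 kΩ appears in parallel with R2.
R2 ‖ (R3+R4) = 18.80 kΩ.
So V_A = 4.50 × 0.5122 = 2.305 V.
V_B = V_A × 0.8779 = 2.024 V.

V_B ≈ 2.02 V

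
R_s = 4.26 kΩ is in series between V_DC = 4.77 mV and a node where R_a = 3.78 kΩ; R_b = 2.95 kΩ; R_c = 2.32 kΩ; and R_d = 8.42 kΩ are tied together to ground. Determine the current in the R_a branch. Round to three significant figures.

Parallel bank: R_p = 1/(1/3.78 + 1/2.95 + 1/2.32 + 1/8.42) = 0.8671 kΩ.
V_A = 4.77 × 0.8671/5.127 = 0.8067 mV.
Branch current I = V_A/R_a = 0.8067/3.78 = 0.2134 µA.

I ≈ 0.213 µA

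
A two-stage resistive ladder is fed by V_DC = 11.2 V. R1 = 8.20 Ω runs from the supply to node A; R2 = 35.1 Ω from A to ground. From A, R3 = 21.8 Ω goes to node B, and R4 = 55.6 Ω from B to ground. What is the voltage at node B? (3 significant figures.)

Node A sees R2 in parallel with the series input of stage 2, R3 + R4 = 77.40 Ω.
Effective lower resistance at A: R2 ‖ 77.40 = 24.15 Ω.
First divider: V_A = V_DC · 24.15/(8.20 + 24.15) = 8.361 V.
Stage 2 is unloaded, so V_B = V_A · R4/(R3+R4) = 8.361 × 55.6/77.40 = 6.006 V.

V_B ≈ 6.01 V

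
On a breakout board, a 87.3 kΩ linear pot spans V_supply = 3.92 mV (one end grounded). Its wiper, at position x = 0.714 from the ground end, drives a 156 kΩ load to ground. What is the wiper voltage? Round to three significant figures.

V_out ≈ 2.51 mV

Split the track: R_lower = x·R_p = 62.33 kΩ, R_upper = (1−x)·R_p = 24.97 kΩ.
R_L loads the lower segment: effective lower R = 44.54 kΩ.
Then V_out = V_supply · 44.54/(24.97 + 44.54) = 2.512 mV.
(Unloaded: V_out = x·V_supply = 2.80 mV.)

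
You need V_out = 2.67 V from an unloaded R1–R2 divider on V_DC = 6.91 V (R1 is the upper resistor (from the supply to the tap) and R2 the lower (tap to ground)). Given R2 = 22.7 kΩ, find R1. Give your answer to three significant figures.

V_out/V_DC = R2/(R1+R2) = 0.3864.
R1 = R2·(1/k − 1) = 22.7 × 1.588 = 36.05 kΩ.

R1 ≈ 36.0 kΩ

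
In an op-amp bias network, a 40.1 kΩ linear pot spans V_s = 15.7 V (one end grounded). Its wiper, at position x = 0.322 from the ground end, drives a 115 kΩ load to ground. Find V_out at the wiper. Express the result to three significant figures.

V_out ≈ 4.70 V

The pot divides into 27.19 kΩ above the wiper and 12.91 kΩ below.
Lower segment in parallel with the load: 12.91 ‖ 115 = 11.61 kΩ.
V_out = 15.7 × 11.61/(27.19 + 11.61) = 4.698 V.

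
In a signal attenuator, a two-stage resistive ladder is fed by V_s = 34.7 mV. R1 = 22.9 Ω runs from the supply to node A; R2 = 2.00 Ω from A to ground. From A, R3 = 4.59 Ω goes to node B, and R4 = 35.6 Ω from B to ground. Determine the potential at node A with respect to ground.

The second stage (R3 + R4 = 40.19 Ω) loads node A in parallel with R2.
R2 ‖ (R3+R4) = 1.905 Ω.
So V_A = 34.7 × 0.07681 = 2.665 mV.

V_A ≈ 2.67 mV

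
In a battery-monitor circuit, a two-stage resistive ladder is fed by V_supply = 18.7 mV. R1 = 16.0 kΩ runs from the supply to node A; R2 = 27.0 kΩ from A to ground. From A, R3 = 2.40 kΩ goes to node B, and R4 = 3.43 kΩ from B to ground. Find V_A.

The second stage (R3 + R4 = 5.830 kΩ) loads node A in parallel with R2.
R2 ‖ (R3+R4) = 4.795 kΩ.
First divider: V_A = V_supply · 4.795/(16.0 + 4.795) = 4.312 mV.

V_A ≈ 4.31 mV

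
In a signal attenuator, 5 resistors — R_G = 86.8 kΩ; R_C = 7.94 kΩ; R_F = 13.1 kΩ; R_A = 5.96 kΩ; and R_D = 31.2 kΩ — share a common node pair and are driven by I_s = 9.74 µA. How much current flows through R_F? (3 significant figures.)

I ≈ 1.80 µA

Total conductance ΣG = 1/86.8 + 1/7.94 + 1/13.1 + 1/5.96 + 1/31.2 = 0.4136 (units of 1/kΩ).
By the current-divider rule, I = I_s · G_k/ΣG = 9.74 × 0.1845 = 1.797 µA.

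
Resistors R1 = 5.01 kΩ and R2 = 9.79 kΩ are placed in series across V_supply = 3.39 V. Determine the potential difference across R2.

V ≈ 2.24 V

ΣR = 5.01 + 9.79 = 14.80 kΩ.
V = V_supply · R/ΣR = 3.39 × 0.6615 = 2.242 V.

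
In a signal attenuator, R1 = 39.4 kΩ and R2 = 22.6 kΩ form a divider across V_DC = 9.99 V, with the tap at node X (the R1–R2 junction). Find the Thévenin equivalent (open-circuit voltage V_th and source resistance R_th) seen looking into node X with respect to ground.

With X open, the divider is unloaded: V_th = 9.99 × 22.6/62.00 = 3.642 V.
Looking into X with the source shorted: R_th = R1·R2/(R1+R2) = 39.40 × 22.6/62.00 = 14.36 kΩ.

V_th ≈ 3.64 V, R_th ≈ 14.4 kΩ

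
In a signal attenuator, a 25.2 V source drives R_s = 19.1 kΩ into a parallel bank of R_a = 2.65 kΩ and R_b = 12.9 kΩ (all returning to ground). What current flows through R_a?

Parallel bank: R_p = 1/(1/2.65 + 1/12.9) = 2.198 kΩ.
Node voltage V_A = V_CC · R_p/(R_s + R_p) = 25.2 × 0.1032 = 2.601 V.
I(R_a) = V_A / R_a = 2.601/2.65 = 0.9816 mA.
(Check via current divider: I_total = 1.183 mA; share G_k/ΣG = 0.8296 → same result.)

I ≈ 0.982 mA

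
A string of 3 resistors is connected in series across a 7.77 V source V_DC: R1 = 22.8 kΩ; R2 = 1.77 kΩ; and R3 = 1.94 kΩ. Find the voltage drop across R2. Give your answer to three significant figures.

Total series resistance ΣR = 22.8 + 1.77 + 1.94 = 26.51 kΩ.
By the voltage-divider rule, V = 7.77 × 1.770/26.51 = 0.5188 V.

V ≈ 0.519 V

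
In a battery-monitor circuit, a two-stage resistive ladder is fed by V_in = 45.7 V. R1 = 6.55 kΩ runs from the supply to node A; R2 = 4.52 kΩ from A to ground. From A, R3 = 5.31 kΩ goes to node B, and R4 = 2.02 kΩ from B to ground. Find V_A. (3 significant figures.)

The second stage (R3 + R4 = 7.330 kΩ) loads node A in parallel with R2.
R2 ‖ (R3+R4) = 2.796 kΩ.
V_A = 45.7 × 2.796/(6.55 + 2.796) = 13.67 V.

V_A ≈ 13.7 V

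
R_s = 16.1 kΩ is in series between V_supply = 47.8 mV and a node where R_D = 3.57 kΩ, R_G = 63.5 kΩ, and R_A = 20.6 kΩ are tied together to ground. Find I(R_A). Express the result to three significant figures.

I ≈ 0.355 µA

Parallel bank: R_p = 1/(1/3.57 + 1/63.5 + 1/20.6) = 2.904 kΩ.
V_A = 47.8 × 2.904/19.00 = 7.303 mV.
I(R_A) = V_A / R_A = 7.303/20.6 = 0.3545 µA.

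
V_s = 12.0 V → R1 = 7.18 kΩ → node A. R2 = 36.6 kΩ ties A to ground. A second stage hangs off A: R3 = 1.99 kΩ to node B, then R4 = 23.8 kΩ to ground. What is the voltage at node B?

The second stage (R3 + R4 = 25.79 kΩ) loads node A in parallel with R2.
R2 ‖ (R3+R4) = 15.13 kΩ.
First divider: V_A = V_s · 15.13/(7.18 + 15.13) = 8.138 V.
V_B = V_A × 0.9228 = 7.510 V.

V_B ≈ 7.51 V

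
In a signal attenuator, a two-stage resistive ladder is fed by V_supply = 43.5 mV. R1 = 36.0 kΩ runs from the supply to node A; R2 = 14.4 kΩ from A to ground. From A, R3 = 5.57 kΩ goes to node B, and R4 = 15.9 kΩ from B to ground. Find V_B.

The second stage (R3 + R4 = 21.47 kΩ) loads node A in parallel with R2.
R2 ‖ (R3+R4) = 8.619 kΩ.
First divider: V_A = V_supply · 8.619/(36.0 + 8.619) = 8.403 mV.
V_B = V_A × 0.7406 = 6.223 mV.

V_B ≈ 6.22 mV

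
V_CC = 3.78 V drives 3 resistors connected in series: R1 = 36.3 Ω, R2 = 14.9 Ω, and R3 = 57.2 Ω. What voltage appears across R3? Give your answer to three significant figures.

ΣR = 36.3 + 14.9 + 57.2 = 108.4 Ω.
Voltage divider: V = V_CC · (57.20 / 108.4) = 3.78 × 0.5277 = 1.995 V.

V ≈ 1.99 V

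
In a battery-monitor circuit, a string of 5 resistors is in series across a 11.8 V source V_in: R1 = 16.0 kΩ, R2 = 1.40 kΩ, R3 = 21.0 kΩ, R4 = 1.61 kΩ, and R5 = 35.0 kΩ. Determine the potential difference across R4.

V ≈ 0.253 V

Total series resistance ΣR = 16.0 + 1.40 + 21.0 + 1.61 + 35.0 = 75.01 kΩ.
By the voltage-divider rule, V = 11.8 × 1.610/75.01 = 0.2533 V.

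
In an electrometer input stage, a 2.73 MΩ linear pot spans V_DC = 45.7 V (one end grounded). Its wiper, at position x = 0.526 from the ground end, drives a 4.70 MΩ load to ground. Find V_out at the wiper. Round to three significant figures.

V_out ≈ 21.0 V

The pot divides into 1.294 MΩ above the wiper and 1.436 MΩ below.
R_L loads the lower segment: effective lower R = 1.100 MΩ.
Loaded-divider output: V_out = 45.7 × 0.4595 = 21.00 V.
(Unloaded: V_out = x·V_DC = 24.0 V.)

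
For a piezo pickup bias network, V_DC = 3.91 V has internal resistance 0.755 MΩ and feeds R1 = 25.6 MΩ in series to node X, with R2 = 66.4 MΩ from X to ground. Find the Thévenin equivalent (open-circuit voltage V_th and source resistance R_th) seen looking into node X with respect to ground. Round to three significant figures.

V_th ≈ 2.80 V, R_th ≈ 18.9 MΩ

R1' = 0.755 + 25.6 = 26.36 MΩ (source resistance + R1).
Open-circuit (no load on X): V_th = V_DC · R2/(R1' + R2) = 3.91 × 66.4/(26.36 + 66.4) = 2.799 V.
Looking into X with the source shorted: R_th = R1'·R2/(R1'+R2) = 26.36 × 66.4/92.76 = 18.87 MΩ.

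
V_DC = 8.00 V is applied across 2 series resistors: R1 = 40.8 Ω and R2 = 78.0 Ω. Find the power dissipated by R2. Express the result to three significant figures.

P ≈ 0.354 W

ΣR = 118.8 Ω → I = 8.00/118.8 = 0.06734 A.
P = I²R = 0.004535 × 78.0 = 0.3537 W.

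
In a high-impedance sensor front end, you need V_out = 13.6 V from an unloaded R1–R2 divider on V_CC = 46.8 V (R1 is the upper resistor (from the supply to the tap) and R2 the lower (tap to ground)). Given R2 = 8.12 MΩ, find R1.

Required fraction k = V_out/V_CC = 0.2906.
R1 = R2·(1/k − 1) = 8.12 × 2.441 = 19.82 MΩ.

R1 ≈ 19.8 MΩ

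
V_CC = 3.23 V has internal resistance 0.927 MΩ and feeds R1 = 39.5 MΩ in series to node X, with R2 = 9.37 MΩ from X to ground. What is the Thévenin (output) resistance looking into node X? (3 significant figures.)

R_th ≈ 7.61 MΩ

R1' = 0.927 + 39.5 = 40.43 MΩ (source resistance + R1).
Looking into X with the source shorted: R_th = R1'·R2/(R1'+R2) = 40.43 × 9.37/49.80 = 7.607 MΩ.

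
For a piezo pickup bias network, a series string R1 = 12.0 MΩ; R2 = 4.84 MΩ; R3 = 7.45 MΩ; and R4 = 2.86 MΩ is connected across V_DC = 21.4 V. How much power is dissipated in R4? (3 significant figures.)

P ≈ 1.78 µW

Series current I = V_DC/ΣR = 21.4/27.15 = 0.7882 µA.
P = I²R = 0.6213 × 2.86 = 1.777 µW.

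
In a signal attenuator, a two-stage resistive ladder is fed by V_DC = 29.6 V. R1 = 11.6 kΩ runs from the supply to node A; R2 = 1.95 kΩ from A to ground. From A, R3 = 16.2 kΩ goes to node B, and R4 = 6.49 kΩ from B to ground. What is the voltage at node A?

V_A ≈ 3.97 V

The second stage (R3 + R4 = 22.69 kΩ) loads node A in parallel with R2.
Effective lower resistance at A: R2 ‖ 22.69 = 1.796 kΩ.
First divider: V_A = V_DC · 1.796/(11.6 + 1.796) = 3.968 V.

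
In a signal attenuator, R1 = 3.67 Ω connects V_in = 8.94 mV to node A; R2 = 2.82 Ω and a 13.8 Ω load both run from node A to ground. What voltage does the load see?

First combine the lower leg with the load: R2 ‖ R_L = 2.342 Ω.
Then V_out = V_in · R2'/(R1 + R2') = 8.94 × 2.342/6.012 = 3.482 mV.
(Unloaded it would be 3.88 mV; the load pulls it down.)

V_out ≈ 3.48 mV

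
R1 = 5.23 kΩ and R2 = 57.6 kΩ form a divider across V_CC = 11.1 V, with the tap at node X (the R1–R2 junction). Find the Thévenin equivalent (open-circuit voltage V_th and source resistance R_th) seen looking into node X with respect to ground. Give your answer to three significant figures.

V_th is the unloaded tap voltage: V_CC · R2/(R1+R2) = 11.1 × 0.9168 = 10.18 V.
Looking into X with the source shorted: R_th = R1·R2/(R1+R2) = 5.230 × 57.6/62.83 = 4.795 kΩ.

V_th ≈ 10.2 V, R_th ≈ 4.79 kΩ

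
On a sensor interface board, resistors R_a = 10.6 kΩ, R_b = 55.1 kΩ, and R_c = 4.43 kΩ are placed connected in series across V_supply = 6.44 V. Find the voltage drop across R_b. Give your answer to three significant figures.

V ≈ 5.06 V

ΣR = 10.6 + 55.1 + 4.43 = 70.13 kΩ.
Voltage divider: V = V_supply · (55.10 / 70.13) = 6.44 × 0.7857 = 5.060 V.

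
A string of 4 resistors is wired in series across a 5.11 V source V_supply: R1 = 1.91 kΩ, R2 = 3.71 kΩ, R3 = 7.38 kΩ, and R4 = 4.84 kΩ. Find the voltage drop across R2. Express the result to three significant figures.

V ≈ 1.06 V

Total series resistance ΣR = 1.91 + 3.71 + 7.38 + 4.84 = 17.84 kΩ.
By the voltage-divider rule, V = 5.11 × 3.710/17.84 = 1.063 V.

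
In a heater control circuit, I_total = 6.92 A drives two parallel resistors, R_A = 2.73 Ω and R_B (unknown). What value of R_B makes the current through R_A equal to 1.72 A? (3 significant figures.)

R_B ≈ 0.903 Ω

In a two-way split, I_A/I_total = R_B/(R_A + R_B).
1.72/6.92 = R_B/(R_A + R_B) → R_B = R_A · (0.2486)/(1 − 0.2486) = 2.73 × 0.3308 = 0.9030 Ω.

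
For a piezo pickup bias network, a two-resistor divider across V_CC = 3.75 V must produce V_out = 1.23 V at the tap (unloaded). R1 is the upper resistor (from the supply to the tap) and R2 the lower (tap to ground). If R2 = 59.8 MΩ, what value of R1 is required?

The divider ratio is R2/(R1+R2) = 1.23/3.75 = 0.3280.
So R1 = R2 · (V_CC/V_out − 1) = 59.8 × (3.75/1.23 − 1) = 59.8 × 2.049 = 122.5 MΩ.

R1 ≈ 123 MΩ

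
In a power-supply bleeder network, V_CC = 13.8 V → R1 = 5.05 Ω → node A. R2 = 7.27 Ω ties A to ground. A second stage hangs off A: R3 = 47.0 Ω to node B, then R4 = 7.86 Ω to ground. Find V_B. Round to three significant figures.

Looking into the second stage from A: R3 + R4 = 54.86 Ω appears in parallel with R2.
R2 ‖ (R3+R4) = 6.419 Ω.
First divider: V_A = V_CC · 6.419/(5.05 + 6.419) = 7.724 V.
V_B = V_A × 0.1433 = 1.107 V.

V_B ≈ 1.11 V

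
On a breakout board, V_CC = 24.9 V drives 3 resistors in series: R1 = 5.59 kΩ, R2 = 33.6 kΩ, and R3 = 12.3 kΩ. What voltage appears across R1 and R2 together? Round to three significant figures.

ΣR = 5.59 + 33.6 + 12.3 = 51.49 kΩ.
R_{R1..R2} = 5.59 + 33.6 = 39.19 kΩ.
Voltage divider: V = V_CC · (39.19 / 51.49) = 24.9 × 0.7611 = 18.95 V.

V ≈ 19.0 V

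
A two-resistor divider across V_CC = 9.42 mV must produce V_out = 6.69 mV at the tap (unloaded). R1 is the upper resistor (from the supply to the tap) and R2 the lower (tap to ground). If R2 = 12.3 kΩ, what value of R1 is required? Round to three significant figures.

Required fraction k = V_out/V_CC = 0.7102.
R1 = R2·(1/k − 1) = 12.3 × 0.4081 = 5.019 kΩ.

R1 ≈ 5.02 kΩ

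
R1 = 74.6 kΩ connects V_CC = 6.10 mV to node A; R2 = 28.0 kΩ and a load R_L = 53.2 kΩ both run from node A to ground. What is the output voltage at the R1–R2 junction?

First combine the lower leg with the load: R2 ‖ R_L = 18.34 kΩ.
Now apply the divider: V_out = 6.10 × 0.1974 = 1.204 mV.
(Unloaded it would be 1.66 mV; the load pulls it down.)

V_out ≈ 1.20 mV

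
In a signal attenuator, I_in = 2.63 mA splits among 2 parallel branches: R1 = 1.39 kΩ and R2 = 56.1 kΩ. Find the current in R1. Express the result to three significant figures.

For two parallel branches, I_k = I_in · (other R)/(sum of R).
I(R1) = 2.63 × 56.1/(1.39 + 56.1) = 2.63 × 0.9758 = 2.566 mA.

I ≈ 2.57 mA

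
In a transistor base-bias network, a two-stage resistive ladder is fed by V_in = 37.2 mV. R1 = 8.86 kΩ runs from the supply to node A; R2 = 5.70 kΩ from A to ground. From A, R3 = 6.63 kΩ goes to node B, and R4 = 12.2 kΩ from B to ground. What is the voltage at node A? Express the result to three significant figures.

Node A sees R2 in parallel with the series input of stage 2, R3 + R4 = 18.83 kΩ.
Effective lower resistance at A: R2 ‖ 18.83 = 4.375 kΩ.
First divider: V_A = V_in · 4.375/(8.86 + 4.375) = 12.30 mV.

V_A ≈ 12.3 mV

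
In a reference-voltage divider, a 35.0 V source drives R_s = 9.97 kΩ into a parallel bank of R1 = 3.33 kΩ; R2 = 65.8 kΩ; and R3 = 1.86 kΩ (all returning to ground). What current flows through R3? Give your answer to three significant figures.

Combine the parallel branches: R_p = (1/3.33 + 1/65.8 + 1/1.86)⁻¹ = 1.172 kΩ.
V_A by voltage divider: V_A = 35.0 × 1.172/(9.97 + 1.172) = 3.682 V.
Branch current I = V_A/R3 = 3.682/1.86 = 1.980 mA.

I ≈ 1.98 mA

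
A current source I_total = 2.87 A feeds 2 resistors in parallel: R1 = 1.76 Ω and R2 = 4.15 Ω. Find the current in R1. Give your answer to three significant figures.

Two-branch current divider: I_k = I_total · R_other/(R_1 + R_2).
I(R1) = 2.87 × 4.15/(1.76 + 4.15) = 2.87 × 0.7022 = 2.015 A.

I ≈ 2.02 A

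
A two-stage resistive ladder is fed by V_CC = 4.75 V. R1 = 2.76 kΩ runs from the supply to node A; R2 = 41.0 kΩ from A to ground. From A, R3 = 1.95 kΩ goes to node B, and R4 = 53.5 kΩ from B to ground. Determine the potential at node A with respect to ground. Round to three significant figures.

V_A ≈ 4.25 V

Node A sees R2 in parallel with the series input of stage 2, R3 + R4 = 55.45 kΩ.
Effective lower resistance at A: R2 ‖ 55.45 = 23.57 kΩ.
So V_A = 4.75 × 0.8952 = 4.252 V.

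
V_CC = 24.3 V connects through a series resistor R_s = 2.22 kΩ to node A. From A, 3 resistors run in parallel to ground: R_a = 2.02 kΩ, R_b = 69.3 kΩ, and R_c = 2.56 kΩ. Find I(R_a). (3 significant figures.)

Parallel bank: R_p = 1/(1/2.02 + 1/69.3 + 1/2.56) = 1.111 kΩ.
V_A = 24.3 × 1.111/3.331 = 8.105 V.
Branch current I = V_A/R_a = 8.105/2.02 = 4.012 mA.

I ≈ 4.01 mA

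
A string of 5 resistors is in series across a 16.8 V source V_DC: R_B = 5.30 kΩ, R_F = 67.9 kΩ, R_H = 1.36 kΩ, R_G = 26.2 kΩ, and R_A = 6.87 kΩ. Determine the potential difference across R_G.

V ≈ 4.09 V

Series total: ΣR = 5.30 + 67.9 + 1.36 + 26.2 + 6.87 = 107.6 kΩ.
By the voltage-divider rule, V = 16.8 × 26.20/107.6 = 4.090 V.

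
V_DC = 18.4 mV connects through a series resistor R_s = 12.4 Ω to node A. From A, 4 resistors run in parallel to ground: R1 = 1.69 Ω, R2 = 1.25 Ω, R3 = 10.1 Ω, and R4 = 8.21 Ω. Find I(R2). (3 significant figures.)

I ≈ 0.701 mA

Combine the parallel branches: R_p = (1/1.69 + 1/1.25 + 1/10.1 + 1/8.21)⁻¹ = 0.6201 Ω.
Node voltage V_A = V_DC · R_p/(R_s + R_p) = 18.4 × 0.04763 = 0.8764 mV.
I(R2) = V_A / R2 = 0.8764/1.25 = 0.7011 mA.
(Check via current divider: I_total = 1.413 mA; share G_k/ΣG = 0.4961 → same result.)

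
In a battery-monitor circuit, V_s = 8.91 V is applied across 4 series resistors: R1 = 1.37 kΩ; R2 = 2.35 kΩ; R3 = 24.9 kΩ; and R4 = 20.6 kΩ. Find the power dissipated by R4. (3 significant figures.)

Series current I = V_s/ΣR = 8.91/49.22 = 0.1810 mA.
P = I²R = 0.03277 × 20.6 = 0.6751 mW.

P ≈ 0.675 mW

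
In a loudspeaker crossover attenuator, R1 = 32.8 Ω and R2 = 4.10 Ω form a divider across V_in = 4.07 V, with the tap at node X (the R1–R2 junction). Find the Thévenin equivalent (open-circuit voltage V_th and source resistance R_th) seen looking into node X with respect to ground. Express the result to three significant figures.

Open-circuit (no load on X): V_th = V_in · R2/(R1 + R2) = 4.07 × 4.10/(32.80 + 4.10) = 0.4522 V.
With V_in suppressed (replaced by a short), R_th = R1 ‖ R2 = (32.80 × 4.10)/(32.80 + 4.10) = 3.644 Ω.

V_th ≈ 0.452 V, R_th ≈ 3.64 Ω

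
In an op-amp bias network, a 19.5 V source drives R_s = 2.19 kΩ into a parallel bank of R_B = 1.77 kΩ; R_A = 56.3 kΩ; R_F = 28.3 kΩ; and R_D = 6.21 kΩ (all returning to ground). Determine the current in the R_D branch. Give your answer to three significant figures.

I ≈ 1.16 mA

Combine the parallel branches: R_p = (1/1.77 + 1/56.3 + 1/28.3 + 1/6.21)⁻¹ = 1.284 kΩ.
V_A = 19.5 × 1.284/3.474 = 7.206 V.
I(R_D) = V_A / R_D = 7.206/6.21 = 1.160 mA.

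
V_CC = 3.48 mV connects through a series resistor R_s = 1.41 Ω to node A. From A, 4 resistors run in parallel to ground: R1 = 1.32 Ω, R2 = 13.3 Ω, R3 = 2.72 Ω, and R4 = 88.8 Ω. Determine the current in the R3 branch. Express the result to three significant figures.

Combine the parallel branches: R_p = (1/1.32 + 1/13.3 + 1/2.72 + 1/88.8)⁻¹ = 0.8253 Ω.
Node voltage V_A = V_CC · R_p/(R_s + R_p) = 3.48 × 0.3692 = 1.285 mV.
Branch current I = V_A/R3 = 1.285/2.72 = 0.4724 mA.

I ≈ 0.472 mA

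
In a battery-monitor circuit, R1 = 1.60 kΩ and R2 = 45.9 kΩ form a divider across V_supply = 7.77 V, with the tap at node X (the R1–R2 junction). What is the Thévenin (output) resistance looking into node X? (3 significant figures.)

R_th ≈ 1.55 kΩ

Zeroing V_supply shorts the top of R1 to ground, so R_th = R1 ‖ R2 = 1.546 kΩ.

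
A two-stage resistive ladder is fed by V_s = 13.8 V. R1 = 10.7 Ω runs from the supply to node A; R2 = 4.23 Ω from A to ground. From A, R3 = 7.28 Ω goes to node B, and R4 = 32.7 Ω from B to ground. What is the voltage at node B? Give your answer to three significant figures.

Looking into the second stage from A: R3 + R4 = 39.98 Ω appears in parallel with R2.
Effective lower resistance at A: R2 ‖ 39.98 = 3.825 Ω.
So V_A = 13.8 × 0.2634 = 3.634 V.
Then the unloaded second divider: V_B = V_A × R4/(R3+R4) = 3.634 × 0.8179 = 2.973 V.

V_B ≈ 2.97 V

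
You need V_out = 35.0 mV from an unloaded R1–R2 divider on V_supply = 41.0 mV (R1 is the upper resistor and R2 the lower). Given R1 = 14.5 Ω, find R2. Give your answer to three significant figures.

The divider ratio is R2/(R1+R2) = 35.0/41.0 = 0.8537.
R2 = R1 · 0.8537/(1 − 0.8537) = 84.58 Ω.

R2 ≈ 84.6 Ω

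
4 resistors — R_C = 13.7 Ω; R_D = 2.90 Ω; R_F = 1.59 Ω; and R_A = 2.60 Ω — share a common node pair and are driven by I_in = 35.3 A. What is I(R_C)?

Total conductance ΣG = 1/13.7 + 1/2.90 + 1/1.59 + 1/2.60 = 1.431 (units of 1/Ω).
Current divider: I(R_C) = I_in · G_k/ΣG = 35.3 × (0.07299/1.431) = 35.3 × 0.05100 = 1.800 A.

I ≈ 1.80 A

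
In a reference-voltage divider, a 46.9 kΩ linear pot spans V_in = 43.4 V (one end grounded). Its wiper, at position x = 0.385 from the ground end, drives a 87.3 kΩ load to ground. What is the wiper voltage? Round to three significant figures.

Lower segment x·R_p = 18.06 kΩ; upper segment (1−x)·R_p = 28.84 kΩ.
R_L loads the lower segment: effective lower R = 14.96 kΩ.
V_out = 43.4 × 14.96/(28.84 + 14.96) = 14.82 V.

V_out ≈ 14.8 V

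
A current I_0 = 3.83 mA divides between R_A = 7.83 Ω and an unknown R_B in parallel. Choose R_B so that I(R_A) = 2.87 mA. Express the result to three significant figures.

R_B ≈ 23.4 Ω

In a two-way split, I_A/I_0 = R_B/(R_A + R_B).
2.87/3.83 = R_B/(R_A + R_B) → R_B = R_A · (0.7493)/(1 − 0.7493) = 7.83 × 2.990 = 23.41 Ω.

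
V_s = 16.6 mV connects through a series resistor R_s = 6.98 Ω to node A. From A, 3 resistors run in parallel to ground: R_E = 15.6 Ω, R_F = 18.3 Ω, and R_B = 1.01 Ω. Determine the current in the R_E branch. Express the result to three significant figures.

I ≈ 0.122 mA

Combine the parallel branches: R_p = (1/15.6 + 1/18.3 + 1/1.01)⁻¹ = 0.9018 Ω.
V_A by voltage divider: V_A = 16.6 × 0.9018/(6.98 + 0.9018) = 1.899 mV.
I(R_E) = V_A / R_E = 1.899/15.6 = 0.1218 mA.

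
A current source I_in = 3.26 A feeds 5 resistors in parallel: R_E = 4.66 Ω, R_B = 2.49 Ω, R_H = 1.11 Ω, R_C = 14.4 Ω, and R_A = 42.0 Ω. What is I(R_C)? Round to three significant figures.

ΣG = 1/4.66 + 1/2.49 + 1/1.11 + 1/14.4 + 1/42.0 = 1.610.
Current divider: I(R_C) = I_in · G_k/ΣG = 3.26 × (0.06944/1.610) = 3.26 × 0.04312 = 0.1406 A.

I ≈ 0.141 A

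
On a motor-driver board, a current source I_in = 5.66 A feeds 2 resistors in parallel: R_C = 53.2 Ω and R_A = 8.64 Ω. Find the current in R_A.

I ≈ 4.87 A

For two parallel branches, I_k = I_in · (other R)/(sum of R).
I(R_A) = 5.66 × 53.2/(53.2 + 8.64) = 5.66 × 0.8603 = 4.869 A.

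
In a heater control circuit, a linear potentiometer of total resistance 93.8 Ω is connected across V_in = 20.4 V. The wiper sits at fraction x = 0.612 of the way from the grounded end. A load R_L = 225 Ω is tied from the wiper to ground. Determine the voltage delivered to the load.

V_out ≈ 11.4 V

Lower segment x·R_p = 57.41 Ω; upper segment (1−x)·R_p = 36.39 Ω.
(x·R_p) ‖ R_L = 45.74 Ω.
Then V_out = V_in · 45.74/(36.39 + 45.74) = 11.36 V.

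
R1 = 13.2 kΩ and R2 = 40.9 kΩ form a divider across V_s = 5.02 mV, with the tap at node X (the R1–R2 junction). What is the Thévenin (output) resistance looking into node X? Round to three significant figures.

R_th ≈ 9.98 kΩ

With V_s suppressed (replaced by a short), R_th = R1 ‖ R2 = (13.20 × 40.9)/(13.20 + 40.9) = 9.979 kΩ.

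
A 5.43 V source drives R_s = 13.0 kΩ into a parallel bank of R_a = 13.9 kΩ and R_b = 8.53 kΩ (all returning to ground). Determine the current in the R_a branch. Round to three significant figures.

I ≈ 0.113 mA

Combine the parallel branches: R_p = (1/13.9 + 1/8.53)⁻¹ = 5.286 kΩ.
V_A = 5.43 × 5.286/18.29 = 1.570 V.
I(R_a) = V_A / R_a = 1.570/13.9 = 0.1129 mA.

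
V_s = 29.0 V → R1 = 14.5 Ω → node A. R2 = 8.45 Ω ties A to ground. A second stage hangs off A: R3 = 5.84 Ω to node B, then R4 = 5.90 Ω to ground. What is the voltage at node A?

V_A ≈ 7.34 V

Looking into the second stage from A: R3 + R4 = 11.74 Ω appears in parallel with R2.
Effective lower resistance at A: R2 ‖ 11.74 = 4.913 Ω.
First divider: V_A = V_s · 4.913/(14.5 + 4.913) = 7.340 V.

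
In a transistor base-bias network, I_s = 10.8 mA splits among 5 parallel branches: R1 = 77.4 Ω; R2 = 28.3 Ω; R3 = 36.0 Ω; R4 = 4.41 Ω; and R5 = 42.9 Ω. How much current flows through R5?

I ≈ 0.772 mA

ΣG = 1/77.4 + 1/28.3 + 1/36.0 + 1/4.41 + 1/42.9 = 0.3261.
R5 takes the fraction G_k/ΣG = 0.02331/0.3261 = 0.07148, so I = 10.8 × 0.07148 = 0.7720 mA.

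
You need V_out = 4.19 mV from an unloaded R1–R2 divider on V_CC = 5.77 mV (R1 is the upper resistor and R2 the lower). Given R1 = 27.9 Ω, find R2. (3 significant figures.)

R2 ≈ 74.0 Ω

V_out/V_CC = R2/(R1+R2) = 0.7262.
R2 = R1 · 0.7262/(1 − 0.7262) = 73.99 Ω.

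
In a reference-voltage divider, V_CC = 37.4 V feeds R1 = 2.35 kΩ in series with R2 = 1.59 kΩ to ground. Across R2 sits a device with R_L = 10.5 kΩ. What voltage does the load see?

V_out ≈ 13.8 V

The load sits in parallel with R2, giving an effective lower resistance R2' = R2·R_L/(R2+R_L) = 1.381 kΩ.
Then V_out = V_CC · R2'/(R1 + R2') = 37.4 × 1.381/3.731 = 13.84 V.
(Unloaded it would be 15.1 V; the load pulls it down.)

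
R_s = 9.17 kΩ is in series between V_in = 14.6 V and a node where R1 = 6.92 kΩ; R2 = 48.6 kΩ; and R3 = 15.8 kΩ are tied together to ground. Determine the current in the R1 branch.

I ≈ 0.682 mA

Parallel bank: R_p = 1/(1/6.92 + 1/48.6 + 1/15.8) = 4.379 kΩ.
V_A by voltage divider: V_A = 14.6 × 4.379/(9.17 + 4.379) = 4.718 V.
Branch current I = V_A/R1 = 4.718/6.92 = 0.6819 mA.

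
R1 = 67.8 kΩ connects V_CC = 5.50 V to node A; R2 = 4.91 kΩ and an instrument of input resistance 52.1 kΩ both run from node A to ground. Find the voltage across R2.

V_out ≈ 0.341 V

First combine the lower leg with the load: R2 ‖ R_L = 4.487 kΩ.
Voltage divider with the loaded lower leg: V_out = 5.50 × 4.487/(67.8 + 4.487) = 5.50 × 0.06207 = 0.3414 V.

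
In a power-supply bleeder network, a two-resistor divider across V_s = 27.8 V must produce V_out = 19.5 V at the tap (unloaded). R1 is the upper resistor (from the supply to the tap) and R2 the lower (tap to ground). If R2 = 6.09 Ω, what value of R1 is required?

V_out/V_s = R2/(R1+R2) = 0.7014.
R1 = R2·(1/k − 1) = 6.09 × 0.4256 = 2.592 Ω.

R1 ≈ 2.59 Ω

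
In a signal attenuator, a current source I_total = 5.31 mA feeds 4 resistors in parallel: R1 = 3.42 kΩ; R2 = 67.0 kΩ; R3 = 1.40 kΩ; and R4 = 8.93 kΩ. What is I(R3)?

I ≈ 3.35 mA

ΣG = 1/3.42 + 1/67.0 + 1/1.40 + 1/8.93 = 1.134.
Current divider: I(R3) = I_total · G_k/ΣG = 5.31 × (0.7143/1.134) = 5.31 × 0.6301 = 3.346 mA.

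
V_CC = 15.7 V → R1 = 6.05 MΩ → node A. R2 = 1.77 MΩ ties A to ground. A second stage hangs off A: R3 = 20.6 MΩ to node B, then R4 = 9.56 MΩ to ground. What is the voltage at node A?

V_A ≈ 3.40 V

Node A sees R2 in parallel with the series input of stage 2, R3 + R4 = 30.16 MΩ.
Effective lower resistance at A: R2 ‖ 30.16 = 1.672 MΩ.
First divider: V_A = V_CC · 1.672/(6.05 + 1.672) = 3.399 V.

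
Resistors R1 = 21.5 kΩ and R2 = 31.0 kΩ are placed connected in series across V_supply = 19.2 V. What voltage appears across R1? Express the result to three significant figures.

V ≈ 7.86 V

Total series resistance ΣR = 21.5 + 31.0 = 52.50 kΩ.
By the voltage-divider rule, V = 19.2 × 21.50/52.50 = 7.863 V.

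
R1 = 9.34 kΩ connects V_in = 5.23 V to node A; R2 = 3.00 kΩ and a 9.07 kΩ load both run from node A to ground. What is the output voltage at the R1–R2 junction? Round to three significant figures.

R2 ‖ R_L = (3.00 × 9.07)/(3.00 + 9.07) = 2.254 kΩ.
Now apply the divider: V_out = 5.23 × 0.1944 = 1.017 V.
(Unloaded it would be 1.27 V; the load pulls it down.)

V_out ≈ 1.02 V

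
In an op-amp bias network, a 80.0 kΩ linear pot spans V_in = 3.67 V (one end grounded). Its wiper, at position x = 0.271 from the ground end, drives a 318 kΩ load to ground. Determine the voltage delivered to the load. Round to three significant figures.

The pot divides into 58.32 kΩ above the wiper and 21.68 kΩ below.
(x·R_p) ‖ R_L = 20.30 kΩ.
Then V_out = V_in · 20.30/(58.32 + 20.30) = 0.9475 V.

V_out ≈ 0.947 V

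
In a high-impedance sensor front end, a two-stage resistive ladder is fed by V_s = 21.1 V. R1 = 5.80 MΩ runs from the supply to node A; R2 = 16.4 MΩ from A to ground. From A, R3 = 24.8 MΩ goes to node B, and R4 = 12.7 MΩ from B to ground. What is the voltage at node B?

Looking into the second stage from A: R3 + R4 = 37.50 MΩ appears in parallel with R2.
R2 ‖ (R3+R4) = 11.41 MΩ.
So V_A = 21.1 × 0.6630 = 13.99 V.
V_B = V_A × 0.3387 = 4.738 V.

V_B ≈ 4.74 V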